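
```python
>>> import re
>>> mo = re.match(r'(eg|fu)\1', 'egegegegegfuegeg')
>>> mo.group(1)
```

`\1` is not a pattern — it's the concrete string captured by group 1, re-applied verbatim.
`match` is anchored at position 0; if the pattern doesn't fit there, it returns None.
The match spans [0:4] → 'egeg'.
Captured: group 1 = 'eg'.

'eg'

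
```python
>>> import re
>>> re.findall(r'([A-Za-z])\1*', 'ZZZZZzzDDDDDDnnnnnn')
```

['Z', 'z', 'D', 'n']

A backreference is literal: `\1` must see the identical characters the first group matched.
Walking the string: at [0:5] match 'ZZZZZ', group 1 = 'Z'; at [5:7] match 'zz', group 1 = 'z'; at [7:13] match 'DDDDDD', group 1 = 'D'; at [13:19] match 'nnnnnn', group 1 = 'n'.
One capturing group, so `findall` returns just the captured substring from each match — 4 in all.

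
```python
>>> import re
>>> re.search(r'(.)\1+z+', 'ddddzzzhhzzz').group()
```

'ddddzzz'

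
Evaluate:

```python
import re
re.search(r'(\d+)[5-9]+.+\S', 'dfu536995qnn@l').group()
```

The pattern matches one or more of a digit (captured); then one or more of a character in [5-9], then one or more of any character, then a non-whitespace character.
Unlike `match`, `search` isn't anchored — it looks for the pattern anywhere in the string.
The match spans [3:14] → '536995qnn@l'.
Captured: group 1 = '53699'.

'536995qnn@l'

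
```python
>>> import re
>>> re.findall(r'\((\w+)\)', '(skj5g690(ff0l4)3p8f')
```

['ff0l4']

With a single group, `findall` returns only what that group captured — 1 item.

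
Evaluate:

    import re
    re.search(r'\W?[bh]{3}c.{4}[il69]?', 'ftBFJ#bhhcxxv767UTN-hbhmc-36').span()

The match spans [5:15] → '#bhhcxxv76'.

(5, 15)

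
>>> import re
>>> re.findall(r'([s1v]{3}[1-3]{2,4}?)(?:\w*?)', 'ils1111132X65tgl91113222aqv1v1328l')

['s1111', '11132', 'v1v13']

The pattern matches exactly 3 of one of [s1v], then 2 to 4 of a character in [1-3] (lazy) (captured); then zero or more of a word character (lazy) (non-capturing group).
With the lazy modifier that quantifier settles for the fewest repetitions that let the rest of the pattern succeed (the atoms after it are unaffected and can still be greedy).
Walking the string: at [2:7] match 's1111', group 1 = 's1111'; at [17:22] match '11132', group 1 = '11132'; at [26:31] match 'v1v13', group 1 = 'v1v13'.
Because there's exactly one group, `findall` drops the full match and keeps group 1 from each hit.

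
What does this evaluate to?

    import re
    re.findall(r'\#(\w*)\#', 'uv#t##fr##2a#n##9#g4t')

['t', 'fr', '2a', '']

Because there's exactly one group, `findall` drops the full match and keeps group 1 from each hit.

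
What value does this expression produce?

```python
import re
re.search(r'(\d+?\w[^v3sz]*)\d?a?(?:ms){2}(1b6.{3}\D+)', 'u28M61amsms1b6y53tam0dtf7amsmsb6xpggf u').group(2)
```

'1b6y53tam'

This matches one or more of a digit (lazy), then a word character, then zero or more of any character except [v3sz] (captured); then optionally a digit, then optionally the literal 'a', then the literal 'ms' repeated 2 times; then the literal '1b6', then exactly 3 of any character, then one or more of a non-digit (captured).
`search` walks the string left to right and returns the first match it finds.
The match spans [1:20] → '28M61amsms1b6y53tam'.
Captured: group 1 = '28M61a', group 2 = '1b6y53tam'.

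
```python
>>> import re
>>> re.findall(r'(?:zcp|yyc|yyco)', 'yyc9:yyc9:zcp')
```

`findall` yields the raw match text (3 of them) because the pattern has no groups.

['yyc', 'yyc', 'zcp']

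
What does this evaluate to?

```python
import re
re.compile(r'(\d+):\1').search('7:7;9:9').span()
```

(0, 3)

`\1` is not a pattern — it's the concrete string captured by group 1, re-applied verbatim.
`re.search` tries every starting position until one works.
The match spans [0:3] → '7:7'.
Captured: group 1 = '7'.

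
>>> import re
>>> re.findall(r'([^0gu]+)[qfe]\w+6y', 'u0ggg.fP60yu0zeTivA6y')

This matches one or more of any character except [0gu] (captured); then one of [qfe], then one or more of a word character, then the literal '6y'.
Walking the string: at [5:21] match '.fP60yu0zeTivA6y', group 1 = '.'.
With a single group, `findall` returns only what that group captured — 1 item.

['.']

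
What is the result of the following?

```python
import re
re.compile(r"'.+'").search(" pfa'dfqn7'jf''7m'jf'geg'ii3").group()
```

`re.search` scans for the first position where the pattern succeeds.
The match spans [4:25] → "'dfqn7'jf''7m'jf'geg'".

"'dfqn7'jf''7m'jf'geg'"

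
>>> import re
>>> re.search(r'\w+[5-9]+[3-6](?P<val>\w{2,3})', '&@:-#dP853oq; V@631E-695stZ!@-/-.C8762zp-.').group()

The pattern matches one or more of a word character, then one or more of a character in [5-9], then a character in [3-6]; then 2 to 3 of a word character (captured as 'val').
Unlike `match`, `search` isn't anchored — it looks for the pattern anywhere in the string.
The match spans [5:12] → 'dP853oq'.
Captured: group 1 = 'oq'.

'dP853oq'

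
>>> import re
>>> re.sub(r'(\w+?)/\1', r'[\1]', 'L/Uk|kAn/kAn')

`\1` is not a pattern — it's the concrete string captured by group 1, re-applied verbatim.
The replacement refers to a captured group, so each match is rewritten using its own captured text.

'L/Uk|[kAn]'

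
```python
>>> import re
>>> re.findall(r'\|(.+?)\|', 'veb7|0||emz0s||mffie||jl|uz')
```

Lazy quantifiers expand one character at a time until the remainder of the pattern can match.
One capturing group, so `findall` returns just the captured substring from each match — 4 in all.

['0', 'emz0s', 'mffie', 'jl']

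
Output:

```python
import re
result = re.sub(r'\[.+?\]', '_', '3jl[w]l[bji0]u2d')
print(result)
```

3jl_l_u2d

Every occurrence is swapped for '_'.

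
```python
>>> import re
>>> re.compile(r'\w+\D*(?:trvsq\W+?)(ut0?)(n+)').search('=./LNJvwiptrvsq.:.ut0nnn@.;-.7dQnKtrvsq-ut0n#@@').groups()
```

This matches one or more of a word character, then zero or more of a non-digit; then the literal 'tr', then the literal 'vsq', then one or more of a non-word character (lazy) (non-capturing group); then the literal 'ut', then optionally a literal '0' (captured); then one or more of a literal 'n' (captured).
Unlike `match`, `search` isn't anchored — it looks for the pattern anywhere in the string.
The match spans [3:24] → 'LNJvwiptrvsq.:.ut0nnn'.
Captured: group 1 = 'ut0', group 2 = 'nnn'.

('ut0', 'nnn')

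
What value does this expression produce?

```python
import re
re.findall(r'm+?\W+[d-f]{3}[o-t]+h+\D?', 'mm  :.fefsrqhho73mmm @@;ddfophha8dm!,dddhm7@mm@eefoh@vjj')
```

The pattern matches one or more of a literal 'm' (lazy), then one or more of a non-word character, then exactly 3 of a character in [d-f]; then one or more of a character in [o-t]; then one or more of the literal 'h', then optionally a non-digit.
`findall` yields the raw match text (3 of them) because the pattern has no groups.

['mm  :.fefsrqhho', 'mmm @@;ddfophha', 'mm@eefoh@']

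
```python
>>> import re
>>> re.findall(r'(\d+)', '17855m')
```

['17855']

The pattern matches one or more of a digit (captured).
One capturing group, so `findall` returns just the captured substring from the one match — 1 in all.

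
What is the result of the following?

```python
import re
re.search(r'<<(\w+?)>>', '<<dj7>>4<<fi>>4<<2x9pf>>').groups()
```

`search` walks the string left to right and returns the first match it finds.
The match spans [0:7] → '<<dj7>>'.
Captured: group 1 = 'dj7'.

('dj7',)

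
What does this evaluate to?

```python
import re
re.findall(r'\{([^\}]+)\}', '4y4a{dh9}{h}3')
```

['dh9', 'h']

One capturing group, so `findall` returns just the captured substring from each match — 2 in all.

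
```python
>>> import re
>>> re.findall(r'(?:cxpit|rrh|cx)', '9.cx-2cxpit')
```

Branches in `(...|...)` are attempted left-to-right; the first branch that allows the whole pattern to succeed is taken.
Since nothing is captured, `findall` lists the 2 matched substrings directly.

['cx', 'cxpit']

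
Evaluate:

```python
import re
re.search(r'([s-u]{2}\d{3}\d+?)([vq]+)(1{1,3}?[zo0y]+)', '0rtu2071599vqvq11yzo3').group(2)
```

'vqvq'

The match spans [2:20] → 'tu2071599vqvq11yzo'.
Captured: group 1 = 'tu2071599', group 2 = 'vqvq', group 3 = '11yzo'.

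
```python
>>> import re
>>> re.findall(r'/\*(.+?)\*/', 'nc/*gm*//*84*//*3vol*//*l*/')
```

['gm', '84', '3vol', 'l']

The `?` after the quantifier makes it lazy — it takes as little as possible before letting the rest of the pattern try.
Scanning left to right: at [2:8] match '/*gm*/', group 1 = 'gm'; at [8:14] match '/*84*/', group 1 = '84'; at [14:22] match '/*3vol*/', group 1 = '3vol'; at [22:27] match '/*l*/', group 1 = 'l'.
`findall` collects group 1 from each match (4 total).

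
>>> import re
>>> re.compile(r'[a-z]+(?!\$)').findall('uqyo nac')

['uqyo', 'nac']

`(?!…)`/`(?<!…)` only lets a position through if the neighbouring text does NOT match; no characters are consumed.
Matches: at [0:4] → 'uqyo'; at [5:8] → 'nac'.
With no groups in the pattern, `findall` gives back each whole match — 2 here.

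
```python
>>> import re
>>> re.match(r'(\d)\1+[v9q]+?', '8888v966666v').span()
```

(0, 5)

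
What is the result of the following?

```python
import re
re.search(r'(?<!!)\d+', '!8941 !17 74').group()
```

The negative lookahead/lookbehind blocks any match where the forbidden context is present.
`re.search` tries every starting position until one works.
The match spans [2:5] → '941'.

'941'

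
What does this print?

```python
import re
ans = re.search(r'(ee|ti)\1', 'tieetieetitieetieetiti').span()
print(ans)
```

The backreference `\1` re-matches whatever the first group consumed, character for character.
`re.search` tries every starting position until one works.
The match spans [8:12] → 'titi'.
Captured: group 1 = 'ti'.

(8, 12)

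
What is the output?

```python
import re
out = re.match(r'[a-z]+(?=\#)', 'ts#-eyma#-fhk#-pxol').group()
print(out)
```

`match` is anchored at position 0; if the pattern doesn't fit there, it returns None.
The match spans [0:2] → 'ts'.

ts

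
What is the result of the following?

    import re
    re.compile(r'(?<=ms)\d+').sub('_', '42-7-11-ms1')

'42-7-11-ms_'

Because the assertion is zero-width, the text it checks is not consumed and won't appear in the result.
Matches: at [10:11] → '1'.
Each match is replaced by '_'.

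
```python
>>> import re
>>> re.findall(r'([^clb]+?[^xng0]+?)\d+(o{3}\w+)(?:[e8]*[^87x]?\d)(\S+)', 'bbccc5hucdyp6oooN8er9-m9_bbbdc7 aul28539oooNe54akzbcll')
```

[('5hucdyp', 'oooN8er', '-m9_bbbdc7'), (' aul', 'oooNe5', 'akzbcll')]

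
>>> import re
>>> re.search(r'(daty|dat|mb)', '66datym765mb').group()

'daty'

The regex engine tests alternatives in the order written; an earlier branch that matches wins even if a later one would match more.
The match spans [2:6] → 'daty'.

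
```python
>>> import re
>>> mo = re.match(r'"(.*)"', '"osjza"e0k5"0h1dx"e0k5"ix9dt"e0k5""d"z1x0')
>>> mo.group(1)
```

'osjza"e0k5"0h1dx"e0k5"ix9dt"e0k5""d'

`re.match` won't scan ahead — the pattern has to work from the very first character.
The match spans [0:37] → '"osjza"e0k5"0h1dx"e0k5"ix9dt"e0k5""d"'.
Captured: group 1 = 'osjza"e0k5"0h1dx"e0k5"ix9dt"e0k5""d'.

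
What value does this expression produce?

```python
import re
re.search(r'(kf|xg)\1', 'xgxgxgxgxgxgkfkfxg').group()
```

'xgxg'

The backreference `\1` re-matches whatever the first group consumed, character for character.
`re.search` tries every starting position until one works.
The match spans [0:4] → 'xgxg'.
Captured: group 1 = 'xg'.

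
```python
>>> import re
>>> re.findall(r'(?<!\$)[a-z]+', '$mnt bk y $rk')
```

['nt', 'bk', 'y', 'k']

`(?!…)`/`(?<!…)` only lets a position through if the neighbouring text does NOT match; no characters are consumed.
Since nothing is captured, `findall` lists the 4 matched substrings directly.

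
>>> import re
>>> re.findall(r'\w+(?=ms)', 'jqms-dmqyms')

['jq', 'dmqy']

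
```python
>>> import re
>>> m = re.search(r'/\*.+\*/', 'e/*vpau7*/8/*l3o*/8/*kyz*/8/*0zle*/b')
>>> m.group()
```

'/*vpau7*/8/*l3o*/8/*kyz*/8/*0zle*/'

Unlike `match`, `search` isn't anchored — it looks for the pattern anywhere in the string.
The match spans [1:35] → '/*vpau7*/8/*l3o*/8/*kyz*/8/*0zle*/'.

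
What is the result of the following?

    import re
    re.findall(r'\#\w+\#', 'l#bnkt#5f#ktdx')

With no groups in the pattern, `findall` gives back each whole match — 1 here.

['#bnkt#']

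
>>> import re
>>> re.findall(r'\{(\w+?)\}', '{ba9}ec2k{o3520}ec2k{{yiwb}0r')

['ba9', 'o3520', 'yiwb']

`findall` collects group 1 from each match (3 total).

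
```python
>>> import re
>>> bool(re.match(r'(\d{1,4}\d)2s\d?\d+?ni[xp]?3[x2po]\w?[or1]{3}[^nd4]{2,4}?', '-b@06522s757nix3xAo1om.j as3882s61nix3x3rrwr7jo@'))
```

False

Pattern: 1 to 4 of a digit, then a digit (captured); then the literal '2s', then optionally a digit; then one or more of a digit (lazy), then the literal 'ni', then optionally one of [xp]; then a literal '3', then one of [x2po], then optionally a word character; then exactly 3 of one of [or1], then 2 to 4 of any character except [nd4] (lazy).
With `match`, the pattern is implicitly anchored at the beginning.
Here position 0 doesn't satisfy it, so the call returns None, and `bool(None)` is False.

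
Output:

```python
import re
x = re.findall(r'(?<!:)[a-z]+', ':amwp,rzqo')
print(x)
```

The negative lookaround is zero-width — it rules out positions where the adjacent text would match, without consuming anything.
Matches: at [2:5] → 'mwp'; at [6:10] → 'rzqo'.
Since nothing is captured, `findall` lists the 2 matched substrings directly.

['mwp', 'rzqo']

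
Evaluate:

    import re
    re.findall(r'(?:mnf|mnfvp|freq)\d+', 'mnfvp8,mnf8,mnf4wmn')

Scanning left to right: at [0:6] → 'mnfvp8'; at [7:11] → 'mnf8'; at [12:16] → 'mnf4'.
With no groups in the pattern, `findall` gives back each whole match — 3 here.

['mnfvp8', 'mnf8', 'mnf4']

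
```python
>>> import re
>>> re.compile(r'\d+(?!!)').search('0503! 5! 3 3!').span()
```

Because the assertion is negative and zero-width, positions next to the forbidden text are skipped.
`re.search` tries every starting position until one works.
The match spans [0:3] → '050'.

(0, 3)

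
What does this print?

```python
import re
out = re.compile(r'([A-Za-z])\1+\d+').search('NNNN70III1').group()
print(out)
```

NNNN70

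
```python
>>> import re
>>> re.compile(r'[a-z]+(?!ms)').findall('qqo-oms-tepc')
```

A negative assertion filters positions out without eating any characters.
Scanning left to right: at [0:3] → 'qqo'; at [4:7] → 'oms'; at [8:12] → 'tepc'.
`findall` yields the raw match text (3 of them) because the pattern has no groups.

['qqo', 'oms', 'tepc']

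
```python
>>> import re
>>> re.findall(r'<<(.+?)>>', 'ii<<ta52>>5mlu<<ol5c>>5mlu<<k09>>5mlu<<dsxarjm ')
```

['ta52', 'ol5c', 'k09']

One capturing group, so `findall` returns just the captured substring from each match — 3 in all.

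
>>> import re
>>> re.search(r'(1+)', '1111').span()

(0, 4)

The pattern matches one or more of a literal '1' (captured).
Unlike `match`, `search` isn't anchored — it looks for the pattern anywhere in the string.
The match spans [0:4] → '1111'.
Captured: group 1 = '1111'.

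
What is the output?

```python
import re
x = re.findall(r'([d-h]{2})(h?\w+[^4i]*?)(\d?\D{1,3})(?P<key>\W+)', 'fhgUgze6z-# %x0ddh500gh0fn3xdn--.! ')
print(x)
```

[('fh', 'gUgze6z', '-# ', '%'), ('dd', 'h500gh0fn3xdn', '--.', '! ')]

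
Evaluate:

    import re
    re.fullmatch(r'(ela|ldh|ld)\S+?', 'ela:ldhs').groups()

For `fullmatch`, every character of the input must be accounted for by the pattern.
The match spans [0:8] → 'ela:ldhs'.
Captured: group 1 = 'ela'.

('ela',)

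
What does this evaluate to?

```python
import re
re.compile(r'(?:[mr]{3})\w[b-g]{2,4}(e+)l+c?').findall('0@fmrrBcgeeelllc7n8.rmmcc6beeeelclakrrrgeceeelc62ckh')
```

['e', 'e']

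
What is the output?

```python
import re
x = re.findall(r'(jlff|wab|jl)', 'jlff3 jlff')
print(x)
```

['jlff', 'jlff']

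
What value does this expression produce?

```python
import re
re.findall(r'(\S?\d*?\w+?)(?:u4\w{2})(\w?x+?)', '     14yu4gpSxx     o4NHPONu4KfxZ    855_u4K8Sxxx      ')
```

This matches optionally a non-whitespace character, then zero or more of a digit (lazy), then one or more of a word character (lazy) (captured); then the literal 'u4', then exactly 2 of a word character (non-capturing group); then optionally a word character, then one or more of the literal 'x' (lazy) (captured).
Matches: at [5:14] match '14yu4gpSx', groups = ('14y', 'Sx'); at [20:32] match 'o4NHPONu4Kfx', groups = ('o4NHPON', 'x'); at [37:47] match '855_u4K8Sx', groups = ('855_', 'Sx').
2 groups means each result is a tuple of 2 captured strings — 3 here.

[('14y', 'Sx'), ('o4NHPON', 'x'), ('855_', 'Sx')]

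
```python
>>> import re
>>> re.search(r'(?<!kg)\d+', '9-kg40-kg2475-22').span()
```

`(?!…)`/`(?<!…)` only lets a position through if the neighbouring text does NOT match; no characters are consumed.
The match spans [0:1] → '9'.

(0, 1)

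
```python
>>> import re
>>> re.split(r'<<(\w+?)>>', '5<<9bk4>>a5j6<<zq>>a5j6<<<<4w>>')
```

['5', '9bk4', 'a5j6', 'zq', 'a5j6<<', '4w', '']

The group in the pattern means `split` returns the separators' captures alongside the pieces.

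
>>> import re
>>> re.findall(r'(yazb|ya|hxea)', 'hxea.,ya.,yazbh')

['hxea', 'ya', 'yazb']

`|` is ordered: at each position the engine commits to the first alternative that works.
One capturing group, so `findall` returns just the captured substring from each match — 3 in all.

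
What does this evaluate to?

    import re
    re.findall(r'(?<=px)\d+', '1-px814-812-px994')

['814', '994']

The lookaround is zero-width — it requires the adjacent text to match without consuming it, so the asserted text isn't part of the match.
Walking the string: at [4:7] → '814'; at [14:17] → '994'.
No capturing groups, so `findall` returns the 2 full match strings.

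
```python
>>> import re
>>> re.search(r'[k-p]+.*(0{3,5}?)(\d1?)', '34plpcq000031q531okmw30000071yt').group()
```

The match spans [2:29] → 'plpcq000031q531okmw30000071'.

'plpcq000031q531okmw30000071'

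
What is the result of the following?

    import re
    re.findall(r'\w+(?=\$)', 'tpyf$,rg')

['tpyf']

The lookaround is zero-width — it requires the adjacent text to match without consuming it, so the asserted text isn't part of the match.
Matches: at [0:4] → 'tpyf'.
`findall` yields the raw match text (1 of them) because the pattern has no groups.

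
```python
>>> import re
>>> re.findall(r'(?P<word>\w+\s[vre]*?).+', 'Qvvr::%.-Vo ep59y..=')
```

['Vo ']

This matches one or more of a word character, then whitespace, then zero or more of one of [vre] (lazy) (captured as 'word'); then one or more of any character.
Scanning left to right: at [9:20] match 'Vo ep59y..=', group 1 = 'Vo '.
`findall` collects group 1 from the one match (1 total).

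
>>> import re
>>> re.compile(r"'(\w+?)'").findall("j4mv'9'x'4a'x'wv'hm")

Walking the string: at [4:7] match "'9'", group 1 = '9'; at [8:12] match "'4a'", group 1 = '4a'; at [13:17] match "'wv'", group 1 = 'wv'.
`findall` collects group 1 from each match (3 total).

['9', '4a', 'wv']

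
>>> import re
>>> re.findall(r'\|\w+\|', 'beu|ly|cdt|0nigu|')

['|ly|', '|0nigu|']

Since nothing is captured, `findall` lists the 2 matched substrings directly.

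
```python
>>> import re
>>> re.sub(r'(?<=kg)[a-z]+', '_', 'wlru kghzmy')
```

The `(?=…)`/`(?<=…)` assertion just peeks at neighbouring text; it doesn't advance the match position.
Matches: at [7:11] → 'hzmy'.
Every occurrence is swapped for '_'.

'wlru kg_'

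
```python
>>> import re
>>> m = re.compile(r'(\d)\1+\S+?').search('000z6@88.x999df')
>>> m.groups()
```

('0',)

`\1` has to match the exact text group 1 already captured.
`re.search` scans for the first position where the pattern succeeds.
The match spans [0:4] → '000z'.
Captured: group 1 = '0'.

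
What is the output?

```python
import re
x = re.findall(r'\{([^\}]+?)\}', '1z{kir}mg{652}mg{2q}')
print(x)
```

Walking the string: at [2:7] match '{kir}', group 1 = 'kir'; at [9:14] match '{652}', group 1 = '652'; at [16:20] match '{2q}', group 1 = '2q'.
With a single group, `findall` returns only what that group captured — 3 items.

['kir', '652', '2q']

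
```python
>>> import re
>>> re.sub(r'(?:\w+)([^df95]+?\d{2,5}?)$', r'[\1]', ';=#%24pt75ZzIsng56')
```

Pattern: one or more of a word character (non-capturing group); then one or more of any character except [df95] (lazy), then 2 to 5 of a digit (lazy) (captured); then anchored at the end.
Matches: at [4:18] → '24pt75ZzIsng56'.
`\1` in the replacement pulls in group 1's text for each match.

';=#%[g56]'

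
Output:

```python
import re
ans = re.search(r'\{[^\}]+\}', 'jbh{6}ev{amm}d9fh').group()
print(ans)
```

`re.search` scans for the first position where the pattern succeeds.
The match spans [3:6] → '{6}'.

{6}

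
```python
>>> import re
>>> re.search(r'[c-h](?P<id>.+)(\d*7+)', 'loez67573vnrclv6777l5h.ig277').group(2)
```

'7'

This matches a character in [c-h]; then one or more of any character (captured as 'id'); then zero or more of a digit, then one or more of a literal '7' (captured).
`re.search` tries every starting position until one works.
The match spans [2:28] → 'ez67573vnrclv6777l5h.ig277'.
Captured: group 1 = 'z67573vnrclv6777l5h.ig27', group 2 = '7'.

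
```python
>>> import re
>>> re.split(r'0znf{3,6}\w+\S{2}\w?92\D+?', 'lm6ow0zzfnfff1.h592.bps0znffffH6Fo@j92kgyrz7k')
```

['lm6ow0zzfnfff1.h592.bps', 'gyrz7k']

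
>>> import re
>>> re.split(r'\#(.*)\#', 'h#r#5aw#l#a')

Matches to split on: at [1:10] → '#r#5aw#l#'.
The group in the pattern means `split` returns the separators' captures alongside the pieces.

['h', 'r#5aw#l', 'a']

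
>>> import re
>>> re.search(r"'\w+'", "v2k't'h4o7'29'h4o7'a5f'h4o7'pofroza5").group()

"'t'"

The match spans [3:6] → "'t'".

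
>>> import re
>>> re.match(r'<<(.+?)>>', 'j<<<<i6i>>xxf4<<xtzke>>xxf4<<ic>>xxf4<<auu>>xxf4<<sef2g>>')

`re.match` only tries the pattern at the start of the string.
Here the pattern fails at index 0, so the call returns None.

None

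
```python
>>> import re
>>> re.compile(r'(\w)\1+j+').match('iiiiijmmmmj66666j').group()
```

A backreference is literal: `\1` must see the identical characters the first group matched.
`re.match` only tries the pattern at the start of the string.
The match spans [0:6] → 'iiiiij'.
Captured: group 1 = 'i'.

'iiiiij'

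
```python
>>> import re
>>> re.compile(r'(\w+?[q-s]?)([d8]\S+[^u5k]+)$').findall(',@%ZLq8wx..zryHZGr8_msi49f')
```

[('ZLq', '8wx..zryHZGr8_msi49f')]

Pattern: one or more of a word character (lazy), then optionally a character in [q-s] (captured); then one of [d8], then one or more of a non-whitespace character, then one or more of any character except [u5k] (captured); then anchored at the end.
Matches: at [3:26] match 'ZLq8wx..zryHZGr8_msi49f', groups = ('ZLq', '8wx..zryHZGr8_msi49f').
With 2 capturing groups, `findall` returns a 2-tuple per match.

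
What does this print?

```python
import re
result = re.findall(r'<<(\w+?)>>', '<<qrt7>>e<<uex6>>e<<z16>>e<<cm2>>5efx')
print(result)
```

Walking the string: at [0:8] match '<<qrt7>>', group 1 = 'qrt7'; at [9:17] match '<<uex6>>', group 1 = 'uex6'; at [18:25] match '<<z16>>', group 1 = 'z16'; at [26:33] match '<<cm2>>', group 1 = 'cm2'.
With a single group, `findall` returns only what that group captured — 4 items.

['qrt7', 'uex6', 'z16', 'cm2']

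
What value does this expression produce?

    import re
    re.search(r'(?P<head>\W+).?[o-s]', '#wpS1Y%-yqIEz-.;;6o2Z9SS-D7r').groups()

Pattern: one or more of a non-word character (captured as 'head'); then optionally any character, then a character in [o-s].
`search` walks the string left to right and returns the first match it finds.
The match spans [0:3] → '#wp'.
Captured: group 1 = '#'.

('#',)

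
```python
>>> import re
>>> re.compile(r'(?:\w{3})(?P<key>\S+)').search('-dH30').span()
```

(1, 5)

The pattern matches exactly 3 of a word character (non-capturing group); then one or more of a non-whitespace character (captured as 'key').
`re.search` tries every starting position until one works.
The match spans [1:5] → 'dH30'.
Captured: group 1 = '0'.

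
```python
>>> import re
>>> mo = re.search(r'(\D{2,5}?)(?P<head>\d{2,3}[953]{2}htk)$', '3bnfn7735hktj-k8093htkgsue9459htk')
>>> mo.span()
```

Pattern: 2 to 5 of a non-digit (lazy) (captured); then 2 to 3 of a digit, then exactly 2 of one of [953], then the literal 'htk' (captured as 'head'); then anchored at the end.
The match spans [21:33] → 'kgsue9459htk'.

(21, 33)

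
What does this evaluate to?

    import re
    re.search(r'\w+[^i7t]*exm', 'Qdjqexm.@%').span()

(0, 7)

Pattern: one or more of a word character; then zero or more of any character except [i7t], then the literal 'exm'.
`re.search` tries every starting position until one works.
The match spans [0:7] → 'Qdjqexm'.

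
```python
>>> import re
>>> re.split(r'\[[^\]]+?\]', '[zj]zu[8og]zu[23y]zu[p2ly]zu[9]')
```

Matches to split on: at [0:4] → '[zj]'; at [6:11] → '[8og]'; at [13:18] → '[23y]'; at [20:26] → '[p2ly]'; at [28:31] → '[9]'.
`split` removes every match and returns the 6 fragments in between.

['', 'zu', 'zu', 'zu', 'zu', '']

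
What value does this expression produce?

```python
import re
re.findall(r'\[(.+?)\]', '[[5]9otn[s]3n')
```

['[5', 's']

Matches: at [0:4] match '[[5]', group 1 = '[5'; at [8:11] match '[s]', group 1 = 's'.
`findall` collects group 1 from each match (2 total).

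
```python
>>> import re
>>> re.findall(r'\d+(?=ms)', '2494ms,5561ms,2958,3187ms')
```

Because the assertion is zero-width, the text it checks is not consumed and won't appear in the result.
Matches: at [0:4] → '2494'; at [7:11] → '5561'; at [19:23] → '3187'.
`findall` yields the raw match text (3 of them) because the pattern has no groups.

['2494', '5561', '3187']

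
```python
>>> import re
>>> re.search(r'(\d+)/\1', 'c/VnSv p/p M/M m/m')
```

After group 1 captures some text, `\1` only succeeds where that same text appears again.
Unlike `match`, `search` isn't anchored — it looks for the pattern anywhere in the string.
Here the pattern never matches, so the call returns None.

None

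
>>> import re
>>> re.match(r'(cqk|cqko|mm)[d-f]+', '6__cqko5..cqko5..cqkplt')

None

`re.match` won't scan ahead — the pattern has to work from the very first character.
Here the string doesn't start with a match, so the call returns None.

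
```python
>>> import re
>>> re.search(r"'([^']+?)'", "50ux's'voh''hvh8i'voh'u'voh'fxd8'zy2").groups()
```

('s',)

Unlike `match`, `search` isn't anchored — it looks for the pattern anywhere in the string.
The match spans [4:7] → "'s'".
Captured: group 1 = 's'.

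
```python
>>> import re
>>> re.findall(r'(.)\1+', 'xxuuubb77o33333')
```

['x', 'u', 'b', '7', '3']

`\1` has to match the exact text group 1 already captured.
One capturing group, so `findall` returns just the captured substring from each match — 5 in all.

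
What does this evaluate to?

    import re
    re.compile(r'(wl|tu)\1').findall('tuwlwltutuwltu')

`\1` has to match the exact text group 1 already captured.
With a single group, `findall` returns only what that group captured — 2 items.

['wl', 'tu']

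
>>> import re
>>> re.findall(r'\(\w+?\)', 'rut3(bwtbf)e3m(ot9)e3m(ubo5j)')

['(bwtbf)', '(ot9)', '(ubo5j)']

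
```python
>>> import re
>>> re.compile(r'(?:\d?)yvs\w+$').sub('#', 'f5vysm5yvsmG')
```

Every occurrence is swapped for '#'.

'f5vysm#'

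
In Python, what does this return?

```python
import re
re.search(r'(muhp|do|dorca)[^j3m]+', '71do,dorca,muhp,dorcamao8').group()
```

'do,dorca,'

`search` walks the string left to right and returns the first match it finds.
The match spans [2:11] → 'do,dorca,'.
Captured: group 1 = 'do'.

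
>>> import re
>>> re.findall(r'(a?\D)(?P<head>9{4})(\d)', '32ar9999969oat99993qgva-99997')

This matches optionally the literal 'a', then a non-digit (captured); then exactly 4 of a literal '9' (captured as 'head'); then a digit (captured).
Matches: at [2:9] match 'ar99999', groups = ('ar', '9999', '9'); at [12:19] match 'at99993', groups = ('at', '9999', '3'); at [22:29] match 'a-99997', groups = ('a-', '9999', '7').
With 3 capturing groups, `findall` returns a 3-tuple per match.

[('ar', '9999', '9'), ('at', '9999', '3'), ('a-', '9999', '7')]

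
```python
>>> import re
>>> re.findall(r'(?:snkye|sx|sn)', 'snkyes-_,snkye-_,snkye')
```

Alternation isn't longest-match — the leftmost alternative that fits at this position is chosen.
With no groups in the pattern, `findall` gives back each whole match — 3 here.

['snkye', 'snkye', 'snkye']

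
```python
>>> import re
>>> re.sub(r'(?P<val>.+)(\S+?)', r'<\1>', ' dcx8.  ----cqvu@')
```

'< dcx8.  ----cqvu>'

The pattern matches one or more of any character (captured as 'val'); then one or more of a non-whitespace character (lazy) (captured).
Matches: at [0:17] → ' dcx8.  ----cqvu@'.
Each match is replaced using the text its own group 1 captured.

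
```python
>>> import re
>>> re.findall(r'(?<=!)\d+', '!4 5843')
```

The `(?=…)`/`(?<=…)` assertion just peeks at neighbouring text; it doesn't advance the match position.
`findall` yields the raw match text (1 of them) because the pattern has no groups.

['4']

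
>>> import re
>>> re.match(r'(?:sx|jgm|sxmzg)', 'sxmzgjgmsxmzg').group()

`re.match` only tries the pattern at the start of the string.
The match spans [0:2] → 'sx'.

'sx'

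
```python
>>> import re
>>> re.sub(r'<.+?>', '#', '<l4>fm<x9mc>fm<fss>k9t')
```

Matches: at [0:4] → '<l4>'; at [6:12] → '<x9mc>'; at [14:19] → '<fss>'.
Every occurrence is swapped for '#'.

'#fm#fm#k9t'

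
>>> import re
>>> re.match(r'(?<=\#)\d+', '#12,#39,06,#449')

None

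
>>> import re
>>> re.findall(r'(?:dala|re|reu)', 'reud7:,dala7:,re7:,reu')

['re', 'dala', 're', 're']

Branches in `(...|...)` are attempted left-to-right; the first branch that allows the whole pattern to succeed is taken.
No capturing groups, so `findall` returns the 4 full match strings.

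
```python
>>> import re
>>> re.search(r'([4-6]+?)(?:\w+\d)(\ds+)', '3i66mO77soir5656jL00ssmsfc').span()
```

(2, 22)

This matches one or more of a character in [4-6] (lazy) (captured); then one or more of a word character, then a digit (non-capturing group); then a digit, then one or more of a literal 's' (captured).
The match spans [2:22] → '66mO77soir5656jL00ss'.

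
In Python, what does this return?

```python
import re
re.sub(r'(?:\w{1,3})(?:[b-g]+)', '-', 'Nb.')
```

'-.'

Pattern: 1 to 3 of a word character (non-capturing group); then one or more of a character in [b-g] (non-capturing group).
Matches: at [0:2] → 'Nb'.
Each match is replaced by '-'.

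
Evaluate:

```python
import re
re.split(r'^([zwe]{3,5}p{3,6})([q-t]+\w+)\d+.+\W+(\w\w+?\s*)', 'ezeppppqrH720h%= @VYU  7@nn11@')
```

['', 'ezepppp', 'qrH72', 'nn', '11@']

The pattern matches anchored at the start of the string; then 3 to 5 of one of [zwe], then 3 to 6 of a literal 'p' (captured); then one or more of a character in [q-t], then one or more of a word character (captured); then one or more of a digit, then one or more of any character; then one or more of a non-word character; then a word character, then one or more of a word character (lazy), then zero or more of whitespace (captured).
Matches to split on: at [0:27] → 'ezeppppqrH720h%= @VYU  7@nn'.
With a capturing group present, the delimiter's captured portion is kept in the result list.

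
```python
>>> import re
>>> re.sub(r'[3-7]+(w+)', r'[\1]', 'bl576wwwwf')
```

The replacement refers to a captured group, so each match is rewritten using its own captured text.

'bl[wwww]f'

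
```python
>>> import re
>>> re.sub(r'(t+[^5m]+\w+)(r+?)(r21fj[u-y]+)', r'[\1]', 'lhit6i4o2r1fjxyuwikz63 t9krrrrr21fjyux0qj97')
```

'lhi[t6i4o2r1fjxyuwikz63 t9krrr]0qj97'

This matches one or more of the literal 't', then one or more of any character except [5m], then one or more of a word character (captured); then one or more of a literal 'r' (lazy) (captured); then the literal 'r21', then the literal 'fj', then one or more of a character in [u-y] (captured).
Matches: at [3:38] → 't6i4o2r1fjxyuwikz63 t9krrrrr21fjyux'.
Each match is replaced using the text its own group 1 captured.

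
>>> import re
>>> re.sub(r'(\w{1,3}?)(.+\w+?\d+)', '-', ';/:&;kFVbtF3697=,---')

';/:&;-=,---'

Each match is replaced by '-'.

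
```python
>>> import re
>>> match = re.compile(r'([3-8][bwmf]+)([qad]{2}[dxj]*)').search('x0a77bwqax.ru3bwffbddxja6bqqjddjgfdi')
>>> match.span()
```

Pattern: a character in [3-8], then one or more of one of [bwmf] (captured); then exactly 2 of one of [qad], then zero or more of one of [dxj] (captured).
`re.search` tries every starting position until one works.
The match spans [4:10] → '7bwqax'.
Captured: group 1 = '7bw', group 2 = 'qax'.

(4, 10)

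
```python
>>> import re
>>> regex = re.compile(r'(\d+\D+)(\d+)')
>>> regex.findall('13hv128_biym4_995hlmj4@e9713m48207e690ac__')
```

[('13hv', '128'), ('4_', '995'), ('4@e', '9713'), ('48207e', '690')]

This matches one or more of a digit, then one or more of a non-digit (captured); then one or more of a digit (captured).
With 2 capturing groups, `findall` returns a 2-tuple per match.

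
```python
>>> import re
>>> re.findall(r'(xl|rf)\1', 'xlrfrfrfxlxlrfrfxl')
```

['rf', 'xl', 'rf']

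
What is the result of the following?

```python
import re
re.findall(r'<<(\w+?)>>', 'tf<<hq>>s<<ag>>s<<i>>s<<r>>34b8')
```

Scanning left to right: at [2:8] match '<<hq>>', group 1 = 'hq'; at [9:15] match '<<ag>>', group 1 = 'ag'; at [16:21] match '<<i>>', group 1 = 'i'; at [22:27] match '<<r>>', group 1 = 'r'.
Because there's exactly one group, `findall` drops the full match and keeps group 1 from each hit.

['hq', 'ag', 'i', 'r']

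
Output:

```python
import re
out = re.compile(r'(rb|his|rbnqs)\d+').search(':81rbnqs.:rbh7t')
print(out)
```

None

`re.search` tries every starting position until one works.
Here the pattern never matches, so the call returns None.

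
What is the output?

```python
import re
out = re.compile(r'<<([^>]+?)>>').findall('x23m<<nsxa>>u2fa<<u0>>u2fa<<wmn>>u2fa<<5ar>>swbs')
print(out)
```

Because there's exactly one group, `findall` drops the full match and keeps group 1 from each hit.

['nsxa', 'u0', 'wmn', '5ar']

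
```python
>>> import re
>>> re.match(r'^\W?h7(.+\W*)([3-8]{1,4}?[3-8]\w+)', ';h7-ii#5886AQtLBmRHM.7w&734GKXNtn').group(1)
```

'-ii#5886AQtLBmRHM.7w&7'

Pattern: anchored at the start of the string; then optionally a non-word character, then the literal 'h7'; then one or more of any character, then zero or more of a non-word character (captured); then 1 to 4 of a character in [3-8] (lazy), then a character in [3-8], then one or more of a word character (captured).
`re.match` only tries the pattern at the start of the string.
The match spans [0:33] → ';h7-ii#5886AQtLBmRHM.7w&734GKXNtn'.
Captured: group 1 = '-ii#5886AQtLBmRHM.7w&7', group 2 = '34GKXNtn'.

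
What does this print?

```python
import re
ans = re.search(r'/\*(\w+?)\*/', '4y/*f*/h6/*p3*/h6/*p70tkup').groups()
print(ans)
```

The match spans [2:7] → '/*f*/'.
Captured: group 1 = 'f'.

('f',)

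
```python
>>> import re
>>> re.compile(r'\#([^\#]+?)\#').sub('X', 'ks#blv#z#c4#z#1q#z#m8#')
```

'ksXzXzXzX'

Every occurrence is swapped for 'X'.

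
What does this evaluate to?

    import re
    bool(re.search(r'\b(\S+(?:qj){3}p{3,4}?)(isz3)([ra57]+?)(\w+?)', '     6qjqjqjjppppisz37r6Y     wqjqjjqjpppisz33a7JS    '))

Pattern: a word boundary (`\b`, zero-width); then one or more of a non-whitespace character, then the literal 'qj' repeated 3 times, then 3 to 4 of a literal 'p' (lazy) (captured); then the literal 'is', then the literal 'z3' (captured); then one or more of one of [ra57] (lazy) (captured); then one or more of a word character (lazy) (captured).
`re.search` tries every starting position until one works.
Here nothing in the string fits, so the call returns None, and `bool(None)` is False.

False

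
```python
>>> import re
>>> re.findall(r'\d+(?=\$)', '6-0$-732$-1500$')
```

['0', '732', '1500']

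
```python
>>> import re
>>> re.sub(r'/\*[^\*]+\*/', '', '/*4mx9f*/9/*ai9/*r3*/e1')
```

'9/*ai9e1'

Matches: at [0:9] → '/*4mx9f*/'; at [15:21] → '/*r3*/'.
Every occurrence is swapped for ''.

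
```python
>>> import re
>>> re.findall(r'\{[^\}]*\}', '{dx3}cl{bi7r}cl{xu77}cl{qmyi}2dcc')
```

No capturing groups, so `findall` returns the 4 full match strings.

['{dx3}', '{bi7r}', '{xu77}', '{qmyi}']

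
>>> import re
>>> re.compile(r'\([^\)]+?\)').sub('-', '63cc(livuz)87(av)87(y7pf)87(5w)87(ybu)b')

'63cc-87-87-87-87-b'

Matches: at [4:11] → '(livuz)'; at [13:17] → '(av)'; at [19:25] → '(y7pf)'; at [27:31] → '(5w)'; at [33:38] → '(ybu)'.
`sub` substitutes '-' at each match site.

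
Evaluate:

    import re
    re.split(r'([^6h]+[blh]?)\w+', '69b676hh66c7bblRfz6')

The group in the pattern means `split` returns the separators' captures alongside the pieces.

['6', '9b', '']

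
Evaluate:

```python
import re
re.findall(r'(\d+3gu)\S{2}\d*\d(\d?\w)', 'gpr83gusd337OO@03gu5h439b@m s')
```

[('83gu', 'O'), ('03gu', 'b')]

Pattern: one or more of a digit, then the literal '3gu' (captured); then exactly 2 of a non-whitespace character, then zero or more of a digit, then a digit; then optionally a digit, then a word character (captured).
Walking the string: at [3:13] match '83gusd337O', groups = ('83gu', 'O'); at [15:25] match '03gu5h439b', groups = ('03gu', 'b').
`findall` packs the 2 group values into a tuple for every match.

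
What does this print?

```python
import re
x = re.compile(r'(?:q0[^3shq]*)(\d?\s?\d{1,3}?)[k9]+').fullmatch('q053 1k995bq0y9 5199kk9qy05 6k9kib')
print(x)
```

None

`fullmatch` succeeds only if the pattern covers the string from start to end.
Here there's no way to consume every character, so the call returns None.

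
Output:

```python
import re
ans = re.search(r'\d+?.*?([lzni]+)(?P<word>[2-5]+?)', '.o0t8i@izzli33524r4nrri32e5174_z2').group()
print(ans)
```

The match spans [2:13] → '0t8i@izzli3'.

0t8i@izzli3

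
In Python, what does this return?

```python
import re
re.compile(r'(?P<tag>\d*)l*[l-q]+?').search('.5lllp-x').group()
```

'5lllp'

Pattern: zero or more of a digit (captured as 'tag'); then zero or more of a literal 'l', then one or more of a character in [l-q] (lazy).
Unlike `match`, `search` isn't anchored — it looks for the pattern anywhere in the string.
The match spans [1:6] → '5lllp'.
Captured: group 1 = '5'.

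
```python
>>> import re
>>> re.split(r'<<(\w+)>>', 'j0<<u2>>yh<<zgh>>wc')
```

['j0', 'u2', 'yh', 'zgh', 'wc']

Matches to split on: at [2:8] → '<<u2>>'; at [10:17] → '<<zgh>>'.
Because the pattern has a capturing group, `split` also inserts each captured text between the pieces.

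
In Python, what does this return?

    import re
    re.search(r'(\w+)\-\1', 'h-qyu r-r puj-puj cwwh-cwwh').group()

'r-r'

A backreference is literal: `\1` must see the identical characters the first group matched.
`re.search` scans for the first position where the pattern succeeds.
The match spans [6:9] → 'r-r'.
Captured: group 1 = 'r'.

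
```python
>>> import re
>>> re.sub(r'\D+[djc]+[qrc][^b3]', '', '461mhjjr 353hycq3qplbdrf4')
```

'461353hycq34'

The pattern matches one or more of a non-digit; then one or more of one of [djc]; then one of [qrc], then any character except [b3].
Matches: at [3:9] → 'mhjjr '; at [17:24] → 'qplbdrf'.
Each match is replaced by ''.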